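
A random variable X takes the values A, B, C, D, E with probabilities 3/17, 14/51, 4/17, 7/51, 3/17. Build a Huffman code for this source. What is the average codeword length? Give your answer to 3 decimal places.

2.314 bits/symbol

Repeatedly combine the two least-probable nodes; the expected code length is the sum of the merged weights.
merge 7/51 + 3/17 → 16/51
merge 3/17 + 4/17 → 7/17
merge 14/51 + 16/51 → 10/17
merge 7/17 + 10/17 → 1
L = 16/51 + 7/17 + 10/17 + 1 = 118/51 ≈ 2.314 bits/symbol.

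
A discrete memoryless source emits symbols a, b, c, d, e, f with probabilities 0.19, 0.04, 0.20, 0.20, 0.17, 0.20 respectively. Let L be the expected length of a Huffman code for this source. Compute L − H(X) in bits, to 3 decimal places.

0.131 bits

Entropy H = −Σ p log₂ p ≈ 2.4687 bits.
Huffman merges: 1/25+17/100→21/100; 19/100+1/5→39/100; 1/5+1/5→2/5; 21/100+39/100→3/5; 2/5+3/5→1. L = 13/5 ≈ 2.6000.
L − H = 2.6000 − 2.4687 = 0.131 bits.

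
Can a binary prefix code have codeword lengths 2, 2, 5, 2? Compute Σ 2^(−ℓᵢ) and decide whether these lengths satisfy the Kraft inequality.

With common denominator 2^5 = 32: Σ 2^(−ℓᵢ) = 8/32 + 8/32 + 1/32 + 8/32 = 25/32 = 0.78125.
Kraft's inequality requires Σ ≤ 1; here Σ = 0.78125 ≤ 1, so such a prefix code exists.

0.78125; yes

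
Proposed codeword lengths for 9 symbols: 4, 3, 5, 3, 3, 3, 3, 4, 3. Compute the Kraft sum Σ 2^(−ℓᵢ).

0.90625

With common denominator 2^5 = 32: Σ 2^(−ℓᵢ) = 2/32 + 4/32 + 1/32 + 4/32 + 4/32 + 4/32 + 4/32 + 2/32 + 4/32 = 29/32 = 0.90625.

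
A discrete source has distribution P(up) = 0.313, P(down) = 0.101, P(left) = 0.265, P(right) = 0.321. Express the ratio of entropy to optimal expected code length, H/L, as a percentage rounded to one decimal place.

94.6%

Entropy H = −Σ p log₂ p ≈ 1.8925 bits.
Huffman merges: 101/1000+53/200→183/500; 313/1000+321/1000→317/500; 183/500+317/500→1. L = 2 ≈ 2.0000.
Efficiency = H/L = 1.8925/2.0000 = 94.6%.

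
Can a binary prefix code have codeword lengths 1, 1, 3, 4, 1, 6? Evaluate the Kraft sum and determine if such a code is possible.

1.703125; no

With common denominator 2^6 = 64: Σ 2^(−ℓᵢ) = 32/64 + 32/64 + 8/64 + 4/64 + 32/64 + 1/64 = 109/64 = 1.703125.
Kraft's inequality requires Σ ≤ 1; here Σ = 1.703125 > 1, so no such prefix code exists.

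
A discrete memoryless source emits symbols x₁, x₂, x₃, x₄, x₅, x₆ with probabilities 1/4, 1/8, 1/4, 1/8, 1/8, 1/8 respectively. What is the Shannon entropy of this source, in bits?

2.5 bits

Each probability is a power of 1/2, so log₂(1/p) is an integer.
H = Σ p·log₂(1/p) = 1/4·2 + 1/8·3 + 1/4·2 + 1/8·3 + 1/8·3 + 1/8·3 = 2.5 bits.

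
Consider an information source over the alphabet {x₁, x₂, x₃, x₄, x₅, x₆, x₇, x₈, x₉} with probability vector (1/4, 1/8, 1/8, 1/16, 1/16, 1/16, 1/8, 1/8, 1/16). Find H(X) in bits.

3 bits

Each probability is a power of 1/2, so log₂(1/p) is an integer.
H = Σ p·log₂(1/p) = 1/4·2 + 1/8·3 + 1/8·3 + 1/16·4 + 1/16·4 + 1/16·4 + 1/8·3 + 1/8·3 + 1/16·4 = 3 bits.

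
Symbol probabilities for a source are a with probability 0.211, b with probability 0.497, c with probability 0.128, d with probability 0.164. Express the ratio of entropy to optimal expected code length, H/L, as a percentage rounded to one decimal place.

Entropy H = −Σ p log₂ p ≈ 1.7823 bits.
Huffman merges: 16/125+41/250→73/250; 211/1000+73/250→503/1000; 497/1000+503/1000→1. L = 359/200 ≈ 1.7950.
Efficiency = H/L = 1.7823/1.7950 = 99.3%.

99.3%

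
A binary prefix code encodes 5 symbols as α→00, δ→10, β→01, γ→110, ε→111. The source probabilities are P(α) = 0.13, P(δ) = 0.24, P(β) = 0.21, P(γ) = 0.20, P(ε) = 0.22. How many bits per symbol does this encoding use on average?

L̄ = Σ pᵢ·ℓᵢ = 0.13·2 + 0.24·2 + 0.21·2 + 0.20·3 + 0.22·3 = 2.42 bits/symbol.

2.42 bits/symbol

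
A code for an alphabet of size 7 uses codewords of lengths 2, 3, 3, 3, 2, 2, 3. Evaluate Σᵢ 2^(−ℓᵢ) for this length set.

With common denominator 2^3 = 8: Σ 2^(−ℓᵢ) = 2/8 + 1/8 + 1/8 + 1/8 + 2/8 + 2/8 + 1/8 = 10/8 = 1.25.

1.25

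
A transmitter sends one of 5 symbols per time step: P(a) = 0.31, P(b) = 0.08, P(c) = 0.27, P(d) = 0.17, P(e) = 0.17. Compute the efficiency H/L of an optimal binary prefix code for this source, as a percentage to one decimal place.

97.5%

Entropy H = −Σ p log₂ p ≈ 2.1945 bits.
Huffman merges: 2/25+17/100→1/4; 17/100+1/4→21/50; 27/100+31/100→29/50; 21/50+29/50→1. L = 9/4 ≈ 2.2500.
Efficiency = H/L = 2.1945/2.2500 = 97.5%.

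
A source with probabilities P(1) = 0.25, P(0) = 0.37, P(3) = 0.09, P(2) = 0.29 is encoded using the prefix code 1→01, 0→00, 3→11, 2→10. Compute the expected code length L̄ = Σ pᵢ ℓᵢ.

L̄ = Σ pᵢ·ℓᵢ = 0.25·2 + 0.37·2 + 0.09·2 + 0.29·2 = 2 bits/symbol.

2 bits/symbol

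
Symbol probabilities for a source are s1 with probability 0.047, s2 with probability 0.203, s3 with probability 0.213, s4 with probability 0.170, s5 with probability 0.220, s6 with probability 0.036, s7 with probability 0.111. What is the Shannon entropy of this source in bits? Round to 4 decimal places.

2.5894 bits

H = −Σ pᵢ log₂ pᵢ.
−0.047·log₂(0.047) = 0.2073
−0.203·log₂(0.203) = 0.4670
−0.213·log₂(0.213) = 0.4752
−0.170·log₂(0.170) = 0.4346
−0.220·log₂(0.220) = 0.4806
−0.036·log₂(0.036) = 0.1727
−0.111·log₂(0.111) = 0.3520
Sum ≈ 2.5894 → 2.5894 bits.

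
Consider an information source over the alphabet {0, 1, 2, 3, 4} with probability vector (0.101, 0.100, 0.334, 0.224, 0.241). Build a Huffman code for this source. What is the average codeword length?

Repeatedly combine the two least-probable nodes; the expected code length is the sum of the merged weights.
merge 1/10 + 101/1000 → 201/1000
merge 201/1000 + 28/125 → 17/40
merge 241/1000 + 167/500 → 23/40
merge 17/40 + 23/40 → 1
L = 201/1000 + 17/40 + 23/40 + 1 = 2201/1000 = 2.201 bits/symbol.

2.201 bits/symbol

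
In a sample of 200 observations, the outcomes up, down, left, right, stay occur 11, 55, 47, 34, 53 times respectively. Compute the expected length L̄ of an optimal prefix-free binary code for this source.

2.225 bits/symbol

Probabilities are the counts divided by 200.
Repeatedly combine the two least-probable nodes; the expected code length is the sum of the merged weights.
merge 11/200 + 17/100 → 9/40
merge 9/40 + 47/200 → 23/50
merge 53/200 + 11/40 → 27/50
merge 23/50 + 27/50 → 1
L = 9/40 + 23/50 + 27/50 + 1 = 89/40 = 2.225 bits/symbol.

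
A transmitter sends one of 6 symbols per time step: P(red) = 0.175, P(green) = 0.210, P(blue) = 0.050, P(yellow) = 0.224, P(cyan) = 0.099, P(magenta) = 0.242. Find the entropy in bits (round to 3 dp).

H = −Σ pᵢ log₂ pᵢ.
−0.175·log₂(0.175) = 0.4401
−0.210·log₂(0.210) = 0.4728
−0.050·log₂(0.050) = 0.2161
−0.224·log₂(0.224) = 0.4835
−0.099·log₂(0.099) = 0.3303
−0.242·log₂(0.242) = 0.4954
Sum ≈ 2.4381 → 2.438 bits.

2.438 bits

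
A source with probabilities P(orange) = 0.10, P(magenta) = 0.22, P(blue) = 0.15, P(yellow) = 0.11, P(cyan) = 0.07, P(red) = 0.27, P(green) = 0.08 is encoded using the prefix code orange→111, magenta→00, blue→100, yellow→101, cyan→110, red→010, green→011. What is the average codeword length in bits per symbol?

L̄ = Σ pᵢ·ℓᵢ = 0.10·3 + 0.22·2 + 0.15·3 + 0.11·3 + 0.07·3 + 0.27·3 + 0.08·3 = 2.78 bits/symbol.

2.78 bits/symbol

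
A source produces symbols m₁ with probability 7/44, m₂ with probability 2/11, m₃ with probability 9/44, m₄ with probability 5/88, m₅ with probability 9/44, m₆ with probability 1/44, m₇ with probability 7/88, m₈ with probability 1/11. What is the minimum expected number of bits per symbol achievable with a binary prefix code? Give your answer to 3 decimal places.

2.830 bits/symbol

Repeatedly combine the two least-probable nodes; the expected code length is the sum of the merged weights.
merge 1/44 + 5/88 → 7/88
merge 7/88 + 7/88 → 7/44
merge 1/11 + 7/44 → 1/4
merge 7/44 + 2/11 → 15/44
merge 9/44 + 9/44 → 9/22
merge 1/4 + 15/44 → 13/22
merge 9/22 + 13/22 → 1
L = 7/88 + 7/44 + 1/4 + 15/44 + 9/22 + 13/22 + 1 = 249/88 ≈ 2.830 bits/symbol.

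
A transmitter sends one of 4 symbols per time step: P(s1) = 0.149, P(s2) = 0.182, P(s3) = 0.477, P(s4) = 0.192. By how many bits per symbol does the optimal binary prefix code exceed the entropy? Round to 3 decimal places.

Entropy H = −Σ p log₂ p ≈ 1.8231 bits.
Huffman merges: 149/1000+91/500→331/1000; 24/125+331/1000→523/1000; 477/1000+523/1000→1. L = 927/500 ≈ 1.8540.
L − H = 1.8540 − 1.8231 = 0.031 bits.

0.031 bits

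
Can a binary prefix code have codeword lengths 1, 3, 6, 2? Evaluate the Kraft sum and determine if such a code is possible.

With common denominator 2^6 = 64: Σ 2^(−ℓᵢ) = 32/64 + 8/64 + 1/64 + 16/64 = 57/64 = 0.890625.
Kraft's inequality requires Σ ≤ 1; here Σ = 0.890625 ≤ 1, so such a prefix code exists.

0.890625; yes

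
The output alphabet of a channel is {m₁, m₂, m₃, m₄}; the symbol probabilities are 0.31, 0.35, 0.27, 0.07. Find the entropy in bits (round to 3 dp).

H = −Σ pᵢ log₂ pᵢ.
−0.31·log₂(0.31) = 0.5238
−0.35·log₂(0.35) = 0.5301
−0.27·log₂(0.27) = 0.5100
−0.07·log₂(0.07) = 0.2686
Sum ≈ 1.8325 → 1.832 bits.

1.832 bits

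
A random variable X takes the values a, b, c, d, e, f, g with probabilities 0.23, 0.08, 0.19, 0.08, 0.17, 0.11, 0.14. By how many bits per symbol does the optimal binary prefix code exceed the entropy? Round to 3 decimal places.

Entropy H = −Σ p log₂ p ≈ 2.7079 bits.
Huffman merges: 2/25+2/25→4/25; 11/100+7/50→1/4; 4/25+17/100→33/100; 19/100+23/100→21/50; 1/4+33/100→29/50; 21/50+29/50→1. L = 137/50 ≈ 2.7400.
L − H = 2.7400 − 2.7079 = 0.032 bits.

0.032 bits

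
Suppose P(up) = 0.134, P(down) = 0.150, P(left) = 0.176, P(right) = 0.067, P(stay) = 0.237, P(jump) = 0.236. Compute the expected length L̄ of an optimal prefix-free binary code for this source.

Repeatedly combine the two least-probable nodes; the expected code length is the sum of the merged weights.
merge 67/1000 + 67/500 → 201/1000
merge 3/20 + 22/125 → 163/500
merge 201/1000 + 59/250 → 437/1000
merge 237/1000 + 163/500 → 563/1000
merge 437/1000 + 563/1000 → 1
L = 201/1000 + 163/500 + 437/1000 + 563/1000 + 1 = 2527/1000 = 2.527 bits/symbol.

2.527 bits/symbol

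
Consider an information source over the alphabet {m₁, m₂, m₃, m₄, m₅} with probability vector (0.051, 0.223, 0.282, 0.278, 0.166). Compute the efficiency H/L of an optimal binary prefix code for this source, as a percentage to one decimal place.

97.4%

Entropy H = −Σ p log₂ p ≈ 2.1602 bits.
Huffman merges: 51/1000+83/500→217/1000; 217/1000+223/1000→11/25; 139/500+141/500→14/25; 11/25+14/25→1. L = 2217/1000 ≈ 2.2170.
Efficiency = H/L = 2.1602/2.2170 = 97.4%.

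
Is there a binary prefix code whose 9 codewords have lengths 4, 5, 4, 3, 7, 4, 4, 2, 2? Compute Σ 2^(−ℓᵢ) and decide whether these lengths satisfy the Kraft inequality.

0.9140625; yes

With common denominator 2^7 = 128: Σ 2^(−ℓᵢ) = 8/128 + 4/128 + 8/128 + 16/128 + 1/128 + 8/128 + 8/128 + 32/128 + 32/128 = 117/128 = 0.9140625.
Kraft's inequality requires Σ ≤ 1; here Σ = 0.9140625 ≤ 1, so such a prefix code exists.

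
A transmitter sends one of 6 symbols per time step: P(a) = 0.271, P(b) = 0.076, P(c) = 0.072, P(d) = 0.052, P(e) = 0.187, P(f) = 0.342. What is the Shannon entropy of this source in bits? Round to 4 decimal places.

H = −Σ pᵢ log₂ pᵢ.
−0.271·log₂(0.271) = 0.5105
−0.076·log₂(0.076) = 0.2826
−0.072·log₂(0.072) = 0.2733
−0.052·log₂(0.052) = 0.2218
−0.187·log₂(0.187) = 0.4523
−0.342·log₂(0.342) = 0.5294
Sum ≈ 2.2698 → 2.2698 bits.

2.2698 bits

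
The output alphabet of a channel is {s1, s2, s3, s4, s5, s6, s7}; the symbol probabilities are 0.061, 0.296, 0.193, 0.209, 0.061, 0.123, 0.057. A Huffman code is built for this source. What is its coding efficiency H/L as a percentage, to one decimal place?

Entropy H = −Σ p log₂ p ≈ 2.5496 bits.
Huffman merges: 57/1000+61/1000→59/500; 61/1000+59/500→179/1000; 123/1000+179/1000→151/500; 193/1000+209/1000→201/500; 37/125+151/500→299/500; 201/500+299/500→1. L = 2599/1000 ≈ 2.5990.
Efficiency = H/L = 2.5496/2.5990 = 98.1%.

98.1%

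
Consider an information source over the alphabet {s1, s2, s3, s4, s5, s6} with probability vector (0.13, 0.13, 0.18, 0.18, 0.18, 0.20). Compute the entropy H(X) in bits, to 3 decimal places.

2.566 bits

H = −Σ pᵢ log₂ pᵢ.
−0.13·log₂(0.13) = 0.3826
−0.13·log₂(0.13) = 0.3826
−0.18·log₂(0.18) = 0.4453
−0.18·log₂(0.18) = 0.4453
−0.18·log₂(0.18) = 0.4453
−0.20·log₂(0.20) = 0.4644
Sum ≈ 2.5656 → 2.566 bits.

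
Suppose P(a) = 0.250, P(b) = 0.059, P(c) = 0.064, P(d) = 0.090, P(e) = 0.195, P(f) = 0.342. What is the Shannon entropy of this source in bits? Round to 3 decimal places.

H = −Σ pᵢ log₂ pᵢ.
−0.250·log₂(0.250) = 0.5000
−0.059·log₂(0.059) = 0.2409
−0.064·log₂(0.064) = 0.2538
−0.090·log₂(0.090) = 0.3127
−0.195·log₂(0.195) = 0.4599
−0.342·log₂(0.342) = 0.5294
Sum ≈ 2.2967 → 2.297 bits.

2.297 bits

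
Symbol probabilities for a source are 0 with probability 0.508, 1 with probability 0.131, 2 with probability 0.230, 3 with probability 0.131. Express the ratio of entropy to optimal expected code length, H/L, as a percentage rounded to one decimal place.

Entropy H = −Σ p log₂ p ≈ 1.7523 bits.
Huffman merges: 131/1000+131/1000→131/500; 23/100+131/500→123/250; 123/250+127/250→1. L = 877/500 ≈ 1.7540.
Efficiency = H/L = 1.7523/1.7540 = 99.9%.

99.9%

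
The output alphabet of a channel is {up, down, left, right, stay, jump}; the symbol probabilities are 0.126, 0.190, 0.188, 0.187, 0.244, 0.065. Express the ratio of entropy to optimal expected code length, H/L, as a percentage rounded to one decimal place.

97.0%

Entropy H = −Σ p log₂ p ≈ 2.4903 bits.
Huffman merges: 13/200+63/500→191/1000; 187/1000+47/250→3/8; 19/100+191/1000→381/1000; 61/250+3/8→619/1000; 381/1000+619/1000→1. L = 1283/500 ≈ 2.5660.
Efficiency = H/L = 2.4903/2.5660 = 97.0%.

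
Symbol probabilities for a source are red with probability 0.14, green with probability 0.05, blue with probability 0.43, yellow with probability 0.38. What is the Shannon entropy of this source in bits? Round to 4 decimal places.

H = −Σ pᵢ log₂ pᵢ.
−0.14·log₂(0.14) = 0.3971
−0.05·log₂(0.05) = 0.2161
−0.43·log₂(0.43) = 0.5236
−0.38·log₂(0.38) = 0.5305
Sum ≈ 1.6672 → 1.6672 bits.

1.6672 bits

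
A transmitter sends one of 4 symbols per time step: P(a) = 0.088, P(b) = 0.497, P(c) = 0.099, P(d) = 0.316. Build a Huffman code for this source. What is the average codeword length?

Repeatedly combine the two least-probable nodes; the expected code length is the sum of the merged weights.
merge 11/125 + 99/1000 → 187/1000
merge 187/1000 + 79/250 → 503/1000
merge 497/1000 + 503/1000 → 1
L = 187/1000 + 503/1000 + 1 = 169/100 = 1.69 bits/symbol.

1.69 bits/symbol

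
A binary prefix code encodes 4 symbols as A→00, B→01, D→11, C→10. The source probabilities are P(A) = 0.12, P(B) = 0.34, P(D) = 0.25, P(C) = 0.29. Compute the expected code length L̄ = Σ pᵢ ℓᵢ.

L̄ = Σ pᵢ·ℓᵢ = 0.12·2 + 0.34·2 + 0.25·2 + 0.29·2 = 2 bits/symbol.

2 bits/symbol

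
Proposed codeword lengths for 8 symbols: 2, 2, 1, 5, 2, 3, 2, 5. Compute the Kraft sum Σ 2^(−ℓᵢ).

1.6875

With common denominator 2^5 = 32: Σ 2^(−ℓᵢ) = 8/32 + 8/32 + 16/32 + 1/32 + 8/32 + 4/32 + 8/32 + 1/32 = 54/32 = 1.6875.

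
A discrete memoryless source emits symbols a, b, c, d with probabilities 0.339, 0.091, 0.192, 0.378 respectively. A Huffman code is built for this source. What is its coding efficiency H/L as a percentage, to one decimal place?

96.1%

Entropy H = −Σ p log₂ p ≈ 1.8314 bits.
Huffman merges: 91/1000+24/125→283/1000; 283/1000+339/1000→311/500; 189/500+311/500→1. L = 381/200 ≈ 1.9050.
Efficiency = H/L = 1.8314/1.9050 = 96.1%.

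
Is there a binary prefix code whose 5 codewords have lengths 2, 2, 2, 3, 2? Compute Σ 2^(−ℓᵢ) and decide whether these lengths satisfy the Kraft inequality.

1.125; no

With common denominator 2^3 = 8: Σ 2^(−ℓᵢ) = 2/8 + 2/8 + 2/8 + 1/8 + 2/8 = 9/8 = 1.125.
Kraft's inequality requires Σ ≤ 1; here Σ = 1.125 > 1, so no such prefix code exists.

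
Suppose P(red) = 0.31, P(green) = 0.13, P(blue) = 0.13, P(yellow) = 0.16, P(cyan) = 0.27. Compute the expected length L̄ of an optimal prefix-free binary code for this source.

2.26 bits/symbol

Repeatedly combine the two least-probable nodes; the expected code length is the sum of the merged weights.
merge 13/100 + 13/100 → 13/50
merge 4/25 + 13/50 → 21/50
merge 27/100 + 31/100 → 29/50
merge 21/50 + 29/50 → 1
L = 13/50 + 21/50 + 29/50 + 1 = 113/50 = 2.26 bits/symbol.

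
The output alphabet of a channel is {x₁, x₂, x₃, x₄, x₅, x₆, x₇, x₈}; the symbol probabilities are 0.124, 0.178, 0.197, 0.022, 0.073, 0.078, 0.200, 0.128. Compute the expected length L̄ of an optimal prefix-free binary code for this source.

Repeatedly combine the two least-probable nodes; the expected code length is the sum of the merged weights.
merge 11/500 + 73/1000 → 19/200
merge 39/500 + 19/200 → 173/1000
merge 31/250 + 16/125 → 63/250
merge 173/1000 + 89/500 → 351/1000
merge 197/1000 + 1/5 → 397/1000
merge 63/250 + 351/1000 → 603/1000
merge 397/1000 + 603/1000 → 1
L = 19/200 + 173/1000 + 63/250 + 351/1000 + 397/1000 + 603/1000 + 1 = 2871/1000 = 2.871 bits/symbol.

2.871 bits/symbol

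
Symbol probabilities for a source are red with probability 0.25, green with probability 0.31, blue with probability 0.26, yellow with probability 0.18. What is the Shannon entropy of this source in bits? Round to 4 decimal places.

H = −Σ pᵢ log₂ pᵢ.
−0.25·log₂(0.25) = 0.5000
−0.31·log₂(0.31) = 0.5238
−0.26·log₂(0.26) = 0.5053
−0.18·log₂(0.18) = 0.4453
Sum ≈ 1.9744 → 1.9744 bits.

1.9744 bits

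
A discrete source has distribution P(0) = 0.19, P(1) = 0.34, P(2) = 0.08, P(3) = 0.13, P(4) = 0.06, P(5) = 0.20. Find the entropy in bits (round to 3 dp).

H = −Σ pᵢ log₂ pᵢ.
−0.19·log₂(0.19) = 0.4552
−0.34·log₂(0.34) = 0.5292
−0.08·log₂(0.08) = 0.2915
−0.13·log₂(0.13) = 0.3826
−0.06·log₂(0.06) = 0.2435
−0.20·log₂(0.20) = 0.4644
Sum ≈ 2.3665 → 2.366 bits.

2.366 bits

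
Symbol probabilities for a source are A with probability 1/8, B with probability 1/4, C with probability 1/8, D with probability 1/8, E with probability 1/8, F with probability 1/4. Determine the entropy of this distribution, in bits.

Each probability is a power of 1/2, so log₂(1/p) is an integer.
H = Σ p·log₂(1/p) = 1/8·3 + 1/4·2 + 1/8·3 + 1/8·3 + 1/8·3 + 1/4·2 = 2.5 bits.

2.5 bits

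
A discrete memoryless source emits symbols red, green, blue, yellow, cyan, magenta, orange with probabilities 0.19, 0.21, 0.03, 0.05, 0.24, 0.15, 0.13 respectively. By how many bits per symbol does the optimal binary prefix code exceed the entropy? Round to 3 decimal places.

Entropy H = −Σ p log₂ p ≈ 2.5832 bits.
Huffman merges: 3/100+1/20→2/25; 2/25+13/100→21/100; 3/20+19/100→17/50; 21/100+21/100→21/50; 6/25+17/50→29/50; 21/50+29/50→1. L = 263/100 ≈ 2.6300.
L − H = 2.6300 − 2.5832 = 0.047 bits.

0.047 bits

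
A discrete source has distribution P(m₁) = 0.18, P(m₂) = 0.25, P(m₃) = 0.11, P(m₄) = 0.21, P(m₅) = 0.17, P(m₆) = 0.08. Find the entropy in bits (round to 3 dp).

H = −Σ pᵢ log₂ pᵢ.
−0.18·log₂(0.18) = 0.4453
−0.25·log₂(0.25) = 0.5000
−0.11·log₂(0.11) = 0.3503
−0.21·log₂(0.21) = 0.4728
−0.17·log₂(0.17) = 0.4346
−0.08·log₂(0.08) = 0.2915
Sum ≈ 2.4945 → 2.495 bits.

2.495 bits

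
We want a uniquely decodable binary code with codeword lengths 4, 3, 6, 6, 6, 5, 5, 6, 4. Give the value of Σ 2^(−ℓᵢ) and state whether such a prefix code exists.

0.375; yes

With common denominator 2^6 = 64: Σ 2^(−ℓᵢ) = 4/64 + 8/64 + 1/64 + 1/64 + 1/64 + 2/64 + 2/64 + 1/64 + 4/64 = 24/64 = 0.375.
Kraft's inequality requires Σ ≤ 1; here Σ = 0.375 ≤ 1, so such a prefix code exists.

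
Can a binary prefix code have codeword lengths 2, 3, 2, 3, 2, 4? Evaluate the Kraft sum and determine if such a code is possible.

1.0625; no

With common denominator 2^4 = 16: Σ 2^(−ℓᵢ) = 4/16 + 2/16 + 4/16 + 2/16 + 4/16 + 1/16 = 17/16 = 1.0625.
Kraft's inequality requires Σ ≤ 1; here Σ = 1.0625 > 1, so no such prefix code exists.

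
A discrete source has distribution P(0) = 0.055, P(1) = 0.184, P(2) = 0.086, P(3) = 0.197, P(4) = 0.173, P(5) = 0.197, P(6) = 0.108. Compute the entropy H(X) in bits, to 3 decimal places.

2.692 bits

H = −Σ pᵢ log₂ pᵢ.
−0.055·log₂(0.055) = 0.2301
−0.184·log₂(0.184) = 0.4494
−0.086·log₂(0.086) = 0.3044
−0.197·log₂(0.197) = 0.4617
−0.173·log₂(0.173) = 0.4379
−0.197·log₂(0.197) = 0.4617
−0.108·log₂(0.108) = 0.3468
Sum ≈ 2.6920 → 2.692 bits.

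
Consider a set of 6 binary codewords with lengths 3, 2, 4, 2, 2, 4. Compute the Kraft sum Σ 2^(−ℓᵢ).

1

With common denominator 2^4 = 16: Σ 2^(−ℓᵢ) = 2/16 + 4/16 + 1/16 + 4/16 + 4/16 + 1/16 = 16/16 = 1.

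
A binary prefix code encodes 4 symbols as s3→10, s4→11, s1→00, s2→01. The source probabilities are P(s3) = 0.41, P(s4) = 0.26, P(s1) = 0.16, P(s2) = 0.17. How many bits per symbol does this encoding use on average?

L̄ = Σ pᵢ·ℓᵢ = 0.41·2 + 0.26·2 + 0.16·2 + 0.17·2 = 2 bits/symbol.

2 bits/symbol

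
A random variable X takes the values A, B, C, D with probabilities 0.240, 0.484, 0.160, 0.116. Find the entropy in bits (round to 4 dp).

1.7844 bits

H = −Σ pᵢ log₂ pᵢ.
−0.240·log₂(0.240) = 0.4941
−0.484·log₂(0.484) = 0.5067
−0.160·log₂(0.160) = 0.4230
−0.116·log₂(0.116) = 0.3605
Sum ≈ 1.7844 → 1.7844 bits.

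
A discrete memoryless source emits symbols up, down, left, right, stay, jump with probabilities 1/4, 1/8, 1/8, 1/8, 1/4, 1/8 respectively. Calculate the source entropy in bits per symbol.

Each probability is a power of 1/2, so log₂(1/p) is an integer.
H = Σ p·log₂(1/p) = 1/4·2 + 1/8·3 + 1/8·3 + 1/8·3 + 1/4·2 + 1/8·3 = 2.5 bits.

2.5 bits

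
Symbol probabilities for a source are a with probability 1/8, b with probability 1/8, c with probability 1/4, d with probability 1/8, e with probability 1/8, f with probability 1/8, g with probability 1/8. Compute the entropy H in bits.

Each probability is a power of 1/2, so log₂(1/p) is an integer.
H = Σ p·log₂(1/p) = 1/8·3 + 1/8·3 + 1/4·2 + 1/8·3 + 1/8·3 + 1/8·3 + 1/8·3 = 2.75 bits.

2.75 bits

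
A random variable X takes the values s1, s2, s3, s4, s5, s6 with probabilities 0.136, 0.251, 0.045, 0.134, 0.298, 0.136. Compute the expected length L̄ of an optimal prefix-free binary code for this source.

Repeatedly combine the two least-probable nodes; the expected code length is the sum of the merged weights.
merge 9/200 + 67/500 → 179/1000
merge 17/125 + 17/125 → 34/125
merge 179/1000 + 251/1000 → 43/100
merge 34/125 + 149/500 → 57/100
merge 43/100 + 57/100 → 1
L = 179/1000 + 34/125 + 43/100 + 57/100 + 1 = 2451/1000 = 2.451 bits/symbol.

2.451 bits/symbol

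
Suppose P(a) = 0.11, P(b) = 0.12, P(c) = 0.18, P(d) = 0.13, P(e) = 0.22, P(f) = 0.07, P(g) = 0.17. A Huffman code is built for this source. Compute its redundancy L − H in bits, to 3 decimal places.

Entropy H = −Σ p log₂ p ≈ 2.7290 bits.
Huffman merges: 7/100+11/100→9/50; 3/25+13/100→1/4; 17/100+9/50→7/20; 9/50+11/50→2/5; 1/4+7/20→3/5; 2/5+3/5→1. L = 139/50 ≈ 2.7800.
L − H = 2.7800 − 2.7290 = 0.051 bits.

0.051 bits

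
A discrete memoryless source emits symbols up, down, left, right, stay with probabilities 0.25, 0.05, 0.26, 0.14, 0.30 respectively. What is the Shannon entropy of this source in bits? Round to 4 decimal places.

H = −Σ pᵢ log₂ pᵢ.
−0.25·log₂(0.25) = 0.5000
−0.05·log₂(0.05) = 0.2161
−0.26·log₂(0.26) = 0.5053
−0.14·log₂(0.14) = 0.3971
−0.30·log₂(0.30) = 0.5211
Sum ≈ 2.1396 → 2.1396 bits.

2.1396 bits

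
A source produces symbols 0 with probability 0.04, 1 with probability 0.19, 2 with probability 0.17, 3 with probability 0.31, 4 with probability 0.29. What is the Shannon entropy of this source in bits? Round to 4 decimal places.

H = −Σ pᵢ log₂ pᵢ.
−0.04·log₂(0.04) = 0.1858
−0.19·log₂(0.19) = 0.4552
−0.17·log₂(0.17) = 0.4346
−0.31·log₂(0.31) = 0.5238
−0.29·log₂(0.29) = 0.5179
Sum ≈ 2.1173 → 2.1173 bits.

2.1173 bits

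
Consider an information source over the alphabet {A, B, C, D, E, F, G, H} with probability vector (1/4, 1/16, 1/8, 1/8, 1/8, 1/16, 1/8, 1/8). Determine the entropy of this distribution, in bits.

2.875 bits

Each probability is a power of 1/2, so log₂(1/p) is an integer.
H = Σ p·log₂(1/p) = 1/4·2 + 1/16·4 + 1/8·3 + 1/8·3 + 1/8·3 + 1/16·4 + 1/8·3 + 1/8·3 = 2.875 bits.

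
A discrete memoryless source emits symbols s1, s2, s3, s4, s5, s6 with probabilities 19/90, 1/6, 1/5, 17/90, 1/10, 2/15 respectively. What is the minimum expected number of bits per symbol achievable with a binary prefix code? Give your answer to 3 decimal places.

Repeatedly combine the two least-probable nodes; the expected code length is the sum of the merged weights.
merge 1/10 + 2/15 → 7/30
merge 1/6 + 17/90 → 16/45
merge 1/5 + 19/90 → 37/90
merge 7/30 + 16/45 → 53/90
merge 37/90 + 53/90 → 1
L = 7/30 + 16/45 + 37/90 + 53/90 + 1 = 233/90 ≈ 2.589 bits/symbol.

2.589 bits/symbol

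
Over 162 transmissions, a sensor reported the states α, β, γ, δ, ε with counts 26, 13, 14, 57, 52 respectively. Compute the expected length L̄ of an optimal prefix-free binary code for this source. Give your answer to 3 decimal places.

2.142 bits/symbol

Probabilities are the counts divided by 162.
Repeatedly combine the two least-probable nodes; the expected code length is the sum of the merged weights.
merge 13/162 + 7/81 → 1/6
merge 13/81 + 1/6 → 53/162
merge 26/81 + 53/162 → 35/54
merge 19/54 + 35/54 → 1
L = 1/6 + 53/162 + 35/54 + 1 = 347/162 ≈ 2.142 bits/symbol.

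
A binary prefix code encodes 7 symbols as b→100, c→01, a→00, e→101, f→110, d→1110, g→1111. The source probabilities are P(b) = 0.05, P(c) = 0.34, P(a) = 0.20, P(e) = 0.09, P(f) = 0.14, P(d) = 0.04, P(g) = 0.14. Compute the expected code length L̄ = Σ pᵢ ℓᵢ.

2.64 bits/symbol

L̄ = Σ pᵢ·ℓᵢ = 0.05·3 + 0.34·2 + 0.20·2 + 0.09·3 + 0.14·3 + 0.04·4 + 0.14·4 = 2.64 bits/symbol.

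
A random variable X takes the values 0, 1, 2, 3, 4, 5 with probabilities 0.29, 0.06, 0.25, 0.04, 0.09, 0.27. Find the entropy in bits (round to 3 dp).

2.270 bits

H = −Σ pᵢ log₂ pᵢ.
−0.29·log₂(0.29) = 0.5179
−0.06·log₂(0.06) = 0.2435
−0.25·log₂(0.25) = 0.5000
−0.04·log₂(0.04) = 0.1858
−0.09·log₂(0.09) = 0.3127
−0.27·log₂(0.27) = 0.5100
Sum ≈ 2.2699 → 2.270 bits.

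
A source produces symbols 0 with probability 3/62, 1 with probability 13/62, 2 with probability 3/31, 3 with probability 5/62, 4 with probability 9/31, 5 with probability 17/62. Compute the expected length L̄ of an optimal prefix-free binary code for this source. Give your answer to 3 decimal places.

2.355 bits/symbol

Repeatedly combine the two least-probable nodes; the expected code length is the sum of the merged weights.
merge 3/62 + 5/62 → 4/31
merge 3/31 + 4/31 → 7/31
merge 13/62 + 7/31 → 27/62
merge 17/62 + 9/31 → 35/62
merge 27/62 + 35/62 → 1
L = 4/31 + 7/31 + 27/62 + 35/62 + 1 = 73/31 ≈ 2.355 bits/symbol.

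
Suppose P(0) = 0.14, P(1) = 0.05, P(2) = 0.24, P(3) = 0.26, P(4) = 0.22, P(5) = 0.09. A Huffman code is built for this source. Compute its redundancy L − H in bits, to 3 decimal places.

0.014 bits

Entropy H = −Σ p log₂ p ≈ 2.4059 bits.
Huffman merges: 1/20+9/100→7/50; 7/50+7/50→7/25; 11/50+6/25→23/50; 13/50+7/25→27/50; 23/50+27/50→1. L = 121/50 ≈ 2.4200.
L − H = 2.4200 − 2.4059 = 0.014 bits.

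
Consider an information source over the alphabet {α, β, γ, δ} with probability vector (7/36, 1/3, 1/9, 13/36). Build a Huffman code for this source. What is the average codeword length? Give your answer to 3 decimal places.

1.944 bits/symbol

Repeatedly combine the two least-probable nodes; the expected code length is the sum of the merged weights.
merge 1/9 + 7/36 → 11/36
merge 11/36 + 1/3 → 23/36
merge 13/36 + 23/36 → 1
L = 11/36 + 23/36 + 1 = 35/18 ≈ 1.944 bits/symbol.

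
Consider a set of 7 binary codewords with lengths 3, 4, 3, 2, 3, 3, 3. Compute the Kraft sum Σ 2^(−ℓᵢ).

With common denominator 2^4 = 16: Σ 2^(−ℓᵢ) = 2/16 + 1/16 + 2/16 + 4/16 + 2/16 + 2/16 + 2/16 = 15/16 = 0.9375.

0.9375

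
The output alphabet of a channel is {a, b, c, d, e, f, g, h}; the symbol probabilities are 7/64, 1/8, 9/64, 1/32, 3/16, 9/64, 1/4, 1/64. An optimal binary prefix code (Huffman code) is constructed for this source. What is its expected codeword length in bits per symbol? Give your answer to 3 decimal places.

Repeatedly combine the two least-probable nodes; the expected code length is the sum of the merged weights.
merge 1/64 + 1/32 → 3/64
merge 3/64 + 7/64 → 5/32
merge 1/8 + 9/64 → 17/64
merge 9/64 + 5/32 → 19/64
merge 3/16 + 1/4 → 7/16
merge 17/64 + 19/64 → 9/16
merge 7/16 + 9/16 → 1
L = 3/64 + 5/32 + 17/64 + 19/64 + 7/16 + 9/16 + 1 = 177/64 ≈ 2.766 bits/symbol.

2.766 bits/symbol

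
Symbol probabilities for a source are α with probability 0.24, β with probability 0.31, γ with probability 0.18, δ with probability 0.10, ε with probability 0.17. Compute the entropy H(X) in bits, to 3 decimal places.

2.230 bits

H = −Σ pᵢ log₂ pᵢ.
−0.24·log₂(0.24) = 0.4941
−0.31·log₂(0.31) = 0.5238
−0.18·log₂(0.18) = 0.4453
−0.10·log₂(0.10) = 0.3322
−0.17·log₂(0.17) = 0.4346
Sum ≈ 2.2300 → 2.230 bits.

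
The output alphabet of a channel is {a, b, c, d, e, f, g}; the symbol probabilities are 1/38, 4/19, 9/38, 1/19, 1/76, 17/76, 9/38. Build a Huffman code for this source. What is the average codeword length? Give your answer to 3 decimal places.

Repeatedly combine the two least-probable nodes; the expected code length is the sum of the merged weights.
merge 1/76 + 1/38 → 3/76
merge 3/76 + 1/19 → 7/76
merge 7/76 + 4/19 → 23/76
merge 17/76 + 9/38 → 35/76
merge 9/38 + 23/76 → 41/76
merge 35/76 + 41/76 → 1
L = 3/76 + 7/76 + 23/76 + 35/76 + 41/76 + 1 = 185/76 ≈ 2.434 bits/symbol.

2.434 bits/symbol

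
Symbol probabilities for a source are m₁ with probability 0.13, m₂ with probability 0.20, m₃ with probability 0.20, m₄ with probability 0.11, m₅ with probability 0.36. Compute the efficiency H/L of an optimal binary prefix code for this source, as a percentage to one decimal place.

97.9%

Entropy H = −Σ p log₂ p ≈ 2.1923 bits.
Huffman merges: 11/100+13/100→6/25; 1/5+1/5→2/5; 6/25+9/25→3/5; 2/5+3/5→1. L = 56/25 ≈ 2.2400.
Efficiency = H/L = 2.1923/2.2400 = 97.9%.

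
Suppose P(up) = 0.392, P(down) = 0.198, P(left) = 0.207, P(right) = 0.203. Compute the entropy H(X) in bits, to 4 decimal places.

1.9296 bits

H = −Σ pᵢ log₂ pᵢ.
−0.392·log₂(0.392) = 0.5296
−0.198·log₂(0.198) = 0.4626
−0.207·log₂(0.207) = 0.4704
−0.203·log₂(0.203) = 0.4670
Sum ≈ 1.9296 → 1.9296 bits.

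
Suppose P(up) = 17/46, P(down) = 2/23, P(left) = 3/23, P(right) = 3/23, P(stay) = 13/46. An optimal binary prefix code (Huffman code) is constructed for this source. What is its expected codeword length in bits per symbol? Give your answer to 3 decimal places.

2.196 bits/symbol

Repeatedly combine the two least-probable nodes; the expected code length is the sum of the merged weights.
merge 2/23 + 3/23 → 5/23
merge 3/23 + 5/23 → 8/23
merge 13/46 + 8/23 → 29/46
merge 17/46 + 29/46 → 1
L = 5/23 + 8/23 + 29/46 + 1 = 101/46 ≈ 2.196 bits/symbol.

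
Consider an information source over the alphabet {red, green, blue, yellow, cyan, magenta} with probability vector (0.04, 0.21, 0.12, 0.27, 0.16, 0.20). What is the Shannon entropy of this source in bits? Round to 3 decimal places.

H = −Σ pᵢ log₂ pᵢ.
−0.04·log₂(0.04) = 0.1858
−0.21·log₂(0.21) = 0.4728
−0.12·log₂(0.12) = 0.3671
−0.27·log₂(0.27) = 0.5100
−0.16·log₂(0.16) = 0.4230
−0.20·log₂(0.20) = 0.4644
Sum ≈ 2.4231 → 2.423 bits.

2.423 bits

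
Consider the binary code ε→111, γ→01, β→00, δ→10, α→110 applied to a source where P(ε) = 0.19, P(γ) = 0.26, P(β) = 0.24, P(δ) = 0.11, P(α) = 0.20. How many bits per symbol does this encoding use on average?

L̄ = Σ pᵢ·ℓᵢ = 0.19·3 + 0.26·2 + 0.24·2 + 0.11·2 + 0.20·3 = 2.39 bits/symbol.

2.39 bits/symbol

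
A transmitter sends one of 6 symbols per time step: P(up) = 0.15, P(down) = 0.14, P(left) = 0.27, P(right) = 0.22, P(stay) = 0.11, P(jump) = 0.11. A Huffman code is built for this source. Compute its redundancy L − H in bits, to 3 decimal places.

0.011 bits

Entropy H = −Σ p log₂ p ≈ 2.4988 bits.
Huffman merges: 11/100+11/100→11/50; 7/50+3/20→29/100; 11/50+11/50→11/25; 27/100+29/100→14/25; 11/25+14/25→1. L = 251/100 ≈ 2.5100.
L − H = 2.5100 − 2.4988 = 0.011 bits.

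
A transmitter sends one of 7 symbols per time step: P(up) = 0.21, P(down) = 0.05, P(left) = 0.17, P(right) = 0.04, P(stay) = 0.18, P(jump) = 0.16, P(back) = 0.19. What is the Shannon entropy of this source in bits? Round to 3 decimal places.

H = −Σ pᵢ log₂ pᵢ.
−0.21·log₂(0.21) = 0.4728
−0.05·log₂(0.05) = 0.2161
−0.17·log₂(0.17) = 0.4346
−0.04·log₂(0.04) = 0.1858
−0.18·log₂(0.18) = 0.4453
−0.16·log₂(0.16) = 0.4230
−0.19·log₂(0.19) = 0.4552
Sum ≈ 2.6328 → 2.633 bits.

2.633 bits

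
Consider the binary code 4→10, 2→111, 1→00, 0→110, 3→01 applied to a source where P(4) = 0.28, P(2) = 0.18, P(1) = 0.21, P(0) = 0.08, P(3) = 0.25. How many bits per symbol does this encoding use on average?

L̄ = Σ pᵢ·ℓᵢ = 0.28·2 + 0.18·3 + 0.21·2 + 0.08·3 + 0.25·2 = 2.26 bits/symbol.

2.26 bits/symbol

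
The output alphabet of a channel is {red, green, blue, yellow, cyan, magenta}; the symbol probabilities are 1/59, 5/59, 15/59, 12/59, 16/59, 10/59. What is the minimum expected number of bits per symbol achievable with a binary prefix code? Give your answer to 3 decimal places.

Repeatedly combine the two least-probable nodes; the expected code length is the sum of the merged weights.
merge 1/59 + 5/59 → 6/59
merge 6/59 + 10/59 → 16/59
merge 12/59 + 15/59 → 27/59
merge 16/59 + 16/59 → 32/59
merge 27/59 + 32/59 → 1
L = 6/59 + 16/59 + 27/59 + 32/59 + 1 = 140/59 ≈ 2.373 bits/symbol.

2.373 bits/symbol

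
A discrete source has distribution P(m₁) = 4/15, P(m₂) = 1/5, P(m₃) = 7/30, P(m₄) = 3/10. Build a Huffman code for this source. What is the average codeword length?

2 bits/symbol

Repeatedly combine the two least-probable nodes; the expected code length is the sum of the merged weights.
merge 1/5 + 7/30 → 13/30
merge 4/15 + 3/10 → 17/30
merge 13/30 + 17/30 → 1
L = 13/30 + 17/30 + 1 = 2 bits/symbol.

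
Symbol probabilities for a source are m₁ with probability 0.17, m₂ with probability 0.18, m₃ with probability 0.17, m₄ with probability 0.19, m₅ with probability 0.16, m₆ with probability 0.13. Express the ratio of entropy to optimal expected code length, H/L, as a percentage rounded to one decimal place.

Entropy H = −Σ p log₂ p ≈ 2.5754 bits.
Huffman merges: 13/100+4/25→29/100; 17/100+17/100→17/50; 9/50+19/100→37/100; 29/100+17/50→63/100; 37/100+63/100→1. L = 263/100 ≈ 2.6300.
Efficiency = H/L = 2.5754/2.6300 = 97.9%.

97.9%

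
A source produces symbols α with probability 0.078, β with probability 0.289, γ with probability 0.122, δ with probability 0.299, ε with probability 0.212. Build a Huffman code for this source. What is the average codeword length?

2.2 bits/symbol

Repeatedly combine the two least-probable nodes; the expected code length is the sum of the merged weights.
merge 39/500 + 61/500 → 1/5
merge 1/5 + 53/250 → 103/250
merge 289/1000 + 299/1000 → 147/250
merge 103/250 + 147/250 → 1
L = 1/5 + 103/250 + 147/250 + 1 = 11/5 = 2.2 bits/symbol.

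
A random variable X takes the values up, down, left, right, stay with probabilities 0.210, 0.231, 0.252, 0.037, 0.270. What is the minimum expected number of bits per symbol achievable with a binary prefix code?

Repeatedly combine the two least-probable nodes; the expected code length is the sum of the merged weights.
merge 37/1000 + 21/100 → 247/1000
merge 231/1000 + 247/1000 → 239/500
merge 63/250 + 27/100 → 261/500
merge 239/500 + 261/500 → 1
L = 247/1000 + 239/500 + 261/500 + 1 = 2247/1000 = 2.247 bits/symbol.

2.247 bits/symbol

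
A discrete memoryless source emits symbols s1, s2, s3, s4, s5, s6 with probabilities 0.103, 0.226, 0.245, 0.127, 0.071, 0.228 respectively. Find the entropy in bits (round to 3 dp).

H = −Σ pᵢ log₂ pᵢ.
−0.103·log₂(0.103) = 0.3378
−0.226·log₂(0.226) = 0.4849
−0.245·log₂(0.245) = 0.4971
−0.127·log₂(0.127) = 0.3781
−0.071·log₂(0.071) = 0.2709
−0.228·log₂(0.228) = 0.4863
Sum ≈ 2.4551 → 2.455 bits.

2.455 bits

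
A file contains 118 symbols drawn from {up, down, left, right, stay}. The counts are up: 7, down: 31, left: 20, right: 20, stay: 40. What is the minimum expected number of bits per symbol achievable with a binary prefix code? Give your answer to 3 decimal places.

2.229 bits/symbol

Probabilities are the counts divided by 118.
Repeatedly combine the two least-probable nodes; the expected code length is the sum of the merged weights.
merge 7/118 + 10/59 → 27/118
merge 10/59 + 27/118 → 47/118
merge 31/118 + 20/59 → 71/118
merge 47/118 + 71/118 → 1
L = 27/118 + 47/118 + 71/118 + 1 = 263/118 ≈ 2.229 bits/symbol.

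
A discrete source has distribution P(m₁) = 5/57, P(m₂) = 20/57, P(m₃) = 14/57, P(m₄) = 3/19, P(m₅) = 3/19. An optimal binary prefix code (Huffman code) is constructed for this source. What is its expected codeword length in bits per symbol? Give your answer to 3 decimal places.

2.246 bits/symbol

Repeatedly combine the two least-probable nodes; the expected code length is the sum of the merged weights.
merge 5/57 + 3/19 → 14/57
merge 3/19 + 14/57 → 23/57
merge 14/57 + 20/57 → 34/57
merge 23/57 + 34/57 → 1
L = 14/57 + 23/57 + 34/57 + 1 = 128/57 ≈ 2.246 bits/symbol.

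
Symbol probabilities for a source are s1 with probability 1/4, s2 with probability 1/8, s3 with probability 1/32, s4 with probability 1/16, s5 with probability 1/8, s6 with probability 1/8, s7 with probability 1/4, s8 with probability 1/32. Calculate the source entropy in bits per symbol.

2.6875 bits

Each probability is a power of 1/2, so log₂(1/p) is an integer.
H = Σ p·log₂(1/p) = 1/4·2 + 1/8·3 + 1/32·5 + 1/16·4 + 1/8·3 + 1/8·3 + 1/4·2 + 1/32·5 = 2.6875 bits.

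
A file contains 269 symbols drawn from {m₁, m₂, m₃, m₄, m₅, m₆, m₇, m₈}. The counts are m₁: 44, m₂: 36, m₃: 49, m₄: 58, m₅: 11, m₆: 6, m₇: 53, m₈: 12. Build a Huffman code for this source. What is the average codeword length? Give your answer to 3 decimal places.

2.758 bits/symbol

Probabilities are the counts divided by 269.
Repeatedly combine the two least-probable nodes; the expected code length is the sum of the merged weights.
merge 6/269 + 11/269 → 17/269
merge 12/269 + 17/269 → 29/269
merge 29/269 + 36/269 → 65/269
merge 44/269 + 49/269 → 93/269
merge 53/269 + 58/269 → 111/269
merge 65/269 + 93/269 → 158/269
merge 111/269 + 158/269 → 1
L = 17/269 + 29/269 + 65/269 + 93/269 + 111/269 + 158/269 + 1 = 742/269 ≈ 2.758 bits/symbol.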